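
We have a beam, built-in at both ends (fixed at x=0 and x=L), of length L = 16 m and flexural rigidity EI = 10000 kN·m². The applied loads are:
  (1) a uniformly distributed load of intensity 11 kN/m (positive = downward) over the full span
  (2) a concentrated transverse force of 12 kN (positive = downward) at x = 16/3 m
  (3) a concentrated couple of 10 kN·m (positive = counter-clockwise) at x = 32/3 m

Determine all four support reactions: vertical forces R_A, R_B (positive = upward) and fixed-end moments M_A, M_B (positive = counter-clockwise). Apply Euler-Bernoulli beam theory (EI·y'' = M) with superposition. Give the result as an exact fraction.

Load 1 — uniform load w=11 kN/m over full span:
  R_A = wL/2 = 11·16/2 = 88 kN
  M_A = wL²/12 = 11·16²/12 = 704/3 kN·m
  R_B = wL/2 = 11·16/2 = 88 kN
  M_B = -wL²/12 = -11·16²/12 = -704/3 kN·m
Load 2 — point force P=12 kN at a=16/3 m (b=L-a=32/3):
  R_A = Pb²(3a+b)/L³ = 12·(32/3)²·(3·(16/3)+(32/3))/16³ = 80/9 kN
  M_A = Pab²/L² = 12·(16/3)·(32/3)²/16² = 256/9 kN·m
  R_B = Pa²(a+3b)/L³ = 12·(16/3)²·((16/3)+3·(32/3))/16³ = 28/9 kN
  M_B = -Pa²b/L² = -12·(16/3)²·(32/3)/16² = -128/9 kN·m
Load 3 — applied couple M₀=10 kN·m at a=32/3 m (b=L-a=16/3):
  R_A = 6M₀ab/L³ = 6·10·(32/3)·(16/3)/16³ = 5/6 kN
  M_A = M₀b(2a-b)/L² = 10·(16/3)·(2·(32/3)-(16/3))/16² = 10/3 kN·m
  R_B = -6M₀ab/L³ = -6·10·(32/3)·(16/3)/16³ = -5/6 kN
  M_B = M₀a(2b-a)/L² = 10·(32/3)·(2·(16/3)-(32/3))/16² = 0 kN·m
Superposition: R_A = 1759/18 kN, M_A = 2398/9 kN·m, R_B = 1625/18 kN, M_B = -2240/9 kN·m

R_A = 1759/18 kN, M_A = 2398/9 kN·m, R_B = 1625/18 kN, M_B = -2240/9 kN·m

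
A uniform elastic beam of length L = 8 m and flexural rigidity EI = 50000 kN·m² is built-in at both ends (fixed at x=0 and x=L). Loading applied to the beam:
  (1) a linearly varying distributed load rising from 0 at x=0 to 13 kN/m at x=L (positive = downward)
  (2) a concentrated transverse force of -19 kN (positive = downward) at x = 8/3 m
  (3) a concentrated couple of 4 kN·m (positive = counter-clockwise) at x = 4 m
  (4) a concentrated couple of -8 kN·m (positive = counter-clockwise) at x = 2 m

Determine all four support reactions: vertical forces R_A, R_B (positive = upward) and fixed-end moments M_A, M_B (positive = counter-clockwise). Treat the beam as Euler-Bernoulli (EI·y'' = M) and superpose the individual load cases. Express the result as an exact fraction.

Load 1 — triangular load w₀=13 kN/m (0→w₀ over full span):
  R_A = 3w₀L/20 = 3·13·8/20 = 78/5 kN
  M_A = w₀L²/30 = 13·8²/30 = 416/15 kN·m
  R_B = 7w₀L/20 = 7·13·8/20 = 182/5 kN
  M_B = -w₀L²/20 = -13·8²/20 = -208/5 kN·m
Load 2 — point force P=-19 kN at a=8/3 m (b=L-a=16/3):
  R_A = Pb²(3a+b)/L³ = (-19)·(16/3)²·(3·(8/3)+(16/3))/8³ = -380/27 kN
  M_A = Pab²/L² = (-19)·(8/3)·(16/3)²/8² = -608/27 kN·m
  R_B = Pa²(a+3b)/L³ = (-19)·(8/3)²·((8/3)+3·(16/3))/8³ = -133/27 kN
  M_B = -Pa²b/L² = -(-19)·(8/3)²·(16/3)/8² = 304/27 kN·m
Load 3 — applied couple M₀=4 kN·m at a=4 m (b=L-a=4):
  R_A = 6M₀ab/L³ = 6·4·4·4/8³ = 3/4 kN
  M_A = M₀b(2a-b)/L² = 4·4·(2·4-4)/8² = 1 kN·m
  R_B = -6M₀ab/L³ = -6·4·4·4/8³ = -3/4 kN
  M_B = M₀a(2b-a)/L² = 4·4·(2·4-4)/8² = 1 kN·m
Load 4 — applied couple M₀=-8 kN·m at a=2 m (b=L-a=6):
  R_A = 6M₀ab/L³ = 6·(-8)·2·6/8³ = -9/8 kN
  M_A = M₀b(2a-b)/L² = (-8)·6·(2·2-6)/8² = 3/2 kN·m
  R_B = -6M₀ab/L³ = -6·(-8)·2·6/8³ = 9/8 kN
  M_B = M₀a(2b-a)/L² = (-8)·2·(2·6-2)/8² = -5/2 kN·m
Superposition: R_A = 1243/1080 kN, M_A = 2083/270 kN·m, R_B = 34397/1080 kN, M_B = -8597/270 kN·m

R_A = 1243/1080 kN, M_A = 2083/270 kN·m, R_B = 34397/1080 kN, M_B = -8597/270 kN·m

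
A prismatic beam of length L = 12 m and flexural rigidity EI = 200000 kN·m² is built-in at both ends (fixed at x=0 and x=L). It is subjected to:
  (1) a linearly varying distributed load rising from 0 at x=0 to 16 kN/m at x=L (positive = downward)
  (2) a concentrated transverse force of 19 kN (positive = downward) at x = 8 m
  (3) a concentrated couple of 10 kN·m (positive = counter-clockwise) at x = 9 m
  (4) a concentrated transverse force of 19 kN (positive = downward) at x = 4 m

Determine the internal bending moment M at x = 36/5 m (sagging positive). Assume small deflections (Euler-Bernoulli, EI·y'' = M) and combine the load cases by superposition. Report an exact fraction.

Load 1 — triangular load w₀=16 kN/m (0→w₀ over full span):
  M_1 = 3w₀Lx/20 - w₀L²/30 - w₀x³/(6L) = 3·16·12·(36/5)/20 - 16·12²/30 - 16·(36/5)³/(6·12) = 5952/125 kN·m
Load 2 — point force P=19 kN at a=8 m (b=L-a=4):
  M_2 = Pb²(3a+b)x/L³ - Pab²/L²  [x≤a] = 19·4²·(3·8+4)·(36/5)/12³ - 19·8·4²/12² = 836/45 kN·m
Load 3 — applied couple M₀=10 kN·m at a=9 m (b=L-a=3):
  M_3 = R_Ax - M_A  [x≤a] with R_A=15/16, M_A=25/8 = (15/16)·(36/5) - (25/8) = 29/8 kN·m
Load 4 — point force P=19 kN at a=4 m (b=L-a=8):
  M_4 = Pa²(a+3b)(L-x)/L³ - Pa²b/L²  [x>a] = 19·4²·(4+3·8)·(12-(36/5))/12³ - 19·4²·8/12² = 304/45 kN·m
Superposition: M = Σ M_i = 229723/3000 kN·m ≈ 76.574333 kN·m

M(36/5) = 229723/3000 kN·m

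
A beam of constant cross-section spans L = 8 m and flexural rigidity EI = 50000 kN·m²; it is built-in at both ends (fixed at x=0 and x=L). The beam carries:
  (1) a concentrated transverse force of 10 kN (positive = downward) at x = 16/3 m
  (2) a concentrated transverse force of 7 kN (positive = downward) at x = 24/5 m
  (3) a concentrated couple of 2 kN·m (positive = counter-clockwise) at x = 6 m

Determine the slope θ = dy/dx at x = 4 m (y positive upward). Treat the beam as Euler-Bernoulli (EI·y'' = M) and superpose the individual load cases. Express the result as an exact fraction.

θ(4) = -67567/675000000 rad

Load 1 — point force P=10 kN at a=16/3 m (b=L-a=8/3):
  θ_1 = -Pb²x(2aL-(3a+b)x)/(2L³EI)  [x≤a] = -10·(8/3)²·4·(2·(16/3)·8-(3·(16/3)+(8/3))·4)/(2·8³·50000) = -1/16875 rad
Load 2 — point force P=7 kN at a=24/5 m (b=L-a=16/5):
  θ_2 = -Pb²x(2aL-(3a+b)x)/(2L³EI)  [x≤a] = -7·(16/5)²·4·(2·(24/5)·8-(3·(24/5)+(16/5))·4)/(2·8³·50000) = -14/390625 rad
Load 3 — applied couple M₀=2 kN·m at a=6 m (b=L-a=2):
  θ_3 = (R_Ax²/2 - M_Ax)/EI  [x≤a] with R_A=9/32, M_A=5/8 = ((9/32)·4²/2 - (5/8)·4)/50000 = -1/200000 rad
Superposition: θ = Σ θ_i = -67567/675000000 rad ≈ -0.000100 rad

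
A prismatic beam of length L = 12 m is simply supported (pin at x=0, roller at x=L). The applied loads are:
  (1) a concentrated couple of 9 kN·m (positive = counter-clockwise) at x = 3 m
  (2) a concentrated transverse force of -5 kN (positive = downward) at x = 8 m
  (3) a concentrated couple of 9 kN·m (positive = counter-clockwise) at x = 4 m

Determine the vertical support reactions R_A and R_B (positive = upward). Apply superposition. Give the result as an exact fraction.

Load 1 — applied couple M₀=9 kN·m at a=3 m (b=L-a=9):
  R_A = M₀/L = 9/12 = 3/4 kN
  R_B = -M₀/L = -9/12 = -3/4 kN
Load 2 — point force P=-5 kN at a=8 m (b=L-a=4):
  R_A = Pb/L = (-5)·4/12 = -5/3 kN
  R_B = Pa/L = (-5)·8/12 = -10/3 kN
Load 3 — applied couple M₀=9 kN·m at a=4 m (b=L-a=8):
  R_A = M₀/L = 9/12 = 3/4 kN
  R_B = -M₀/L = -9/12 = -3/4 kN
Superposition: R_A = -1/6 kN, R_B = -29/6 kN

R_A = -1/6 kN, R_B = -29/6 kN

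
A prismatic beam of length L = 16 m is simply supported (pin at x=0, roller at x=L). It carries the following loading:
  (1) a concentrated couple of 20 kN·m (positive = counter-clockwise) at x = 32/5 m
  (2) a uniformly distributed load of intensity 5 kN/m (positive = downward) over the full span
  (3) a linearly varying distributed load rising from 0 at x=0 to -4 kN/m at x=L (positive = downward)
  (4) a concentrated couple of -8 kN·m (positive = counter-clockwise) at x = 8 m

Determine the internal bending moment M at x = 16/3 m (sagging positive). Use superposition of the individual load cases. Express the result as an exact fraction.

Load 1 — applied couple M₀=20 kN·m at a=32/5 m (b=L-a=48/5):
  M_1 = M₀x/L  [x≤a] = 20·(16/3)/16 = 20/3 kN·m
Load 2 — uniform load w=5 kN/m over full span:
  M_2 = wx(L-x)/2 = 5·(16/3)·(16-(16/3))/2 = 1280/9 kN·m
Load 3 — triangular load w₀=-4 kN/m (0→w₀ over full span):
  M_3 = w₀Lx/6 - w₀x³/(6L) = (-4)·16·(16/3)/6 - (-4)·(16/3)³/(6·16) = -4096/81 kN·m
Load 4 — applied couple M₀=-8 kN·m at a=8 m (b=L-a=8):
  M_4 = M₀x/L  [x≤a] = (-8)·(16/3)/16 = -8/3 kN·m
Superposition: M = Σ M_i = 7748/81 kN·m ≈ 95.654321 kN·m

M(16/3) = 7748/81 kN·m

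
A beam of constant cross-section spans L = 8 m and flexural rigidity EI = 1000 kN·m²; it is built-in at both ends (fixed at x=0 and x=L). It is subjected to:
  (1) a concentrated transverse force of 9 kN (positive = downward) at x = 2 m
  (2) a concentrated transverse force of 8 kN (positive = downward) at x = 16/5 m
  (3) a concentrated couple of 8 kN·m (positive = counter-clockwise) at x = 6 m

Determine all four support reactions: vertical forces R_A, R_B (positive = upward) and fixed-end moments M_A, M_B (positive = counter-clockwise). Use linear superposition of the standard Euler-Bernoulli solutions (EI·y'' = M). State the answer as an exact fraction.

R_A = 55611/4000 kN, M_A = 21841/1000 kN·m, R_B = 12389/4000 kN, M_B = -11019/1000 kN·m

Load 1 — point force P=9 kN at a=2 m (b=L-a=6):
  R_A = Pb²(3a+b)/L³ = 9·6²·(3·2+6)/8³ = 243/32 kN
  M_A = Pab²/L² = 9·2·6²/8² = 81/8 kN·m
  R_B = Pa²(a+3b)/L³ = 9·2²·(2+3·6)/8³ = 45/32 kN
  M_B = -Pa²b/L² = -9·2²·6/8² = -27/8 kN·m
Load 2 — point force P=8 kN at a=16/5 m (b=L-a=24/5):
  R_A = Pb²(3a+b)/L³ = 8·(24/5)²·(3·(16/5)+(24/5))/8³ = 648/125 kN
  M_A = Pab²/L² = 8·(16/5)·(24/5)²/8² = 1152/125 kN·m
  R_B = Pa²(a+3b)/L³ = 8·(16/5)²·((16/5)+3·(24/5))/8³ = 352/125 kN
  M_B = -Pa²b/L² = -8·(16/5)²·(24/5)/8² = -768/125 kN·m
Load 3 — applied couple M₀=8 kN·m at a=6 m (b=L-a=2):
  R_A = 6M₀ab/L³ = 6·8·6·2/8³ = 9/8 kN
  M_A = M₀b(2a-b)/L² = 8·2·(2·6-2)/8² = 5/2 kN·m
  R_B = -6M₀ab/L³ = -6·8·6·2/8³ = -9/8 kN
  M_B = M₀a(2b-a)/L² = 8·6·(2·2-6)/8² = -3/2 kN·m
Superposition: R_A = 55611/4000 kN, M_A = 21841/1000 kN·m, R_B = 12389/4000 kN, M_B = -11019/1000 kN·m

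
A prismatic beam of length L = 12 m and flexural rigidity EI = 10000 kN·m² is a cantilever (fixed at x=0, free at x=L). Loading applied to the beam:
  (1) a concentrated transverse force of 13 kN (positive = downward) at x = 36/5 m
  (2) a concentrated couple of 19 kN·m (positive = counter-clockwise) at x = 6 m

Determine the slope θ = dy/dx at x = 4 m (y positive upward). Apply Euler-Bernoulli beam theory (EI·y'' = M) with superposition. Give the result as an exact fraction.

θ(4) = -243/12500 rad

Load 1 — point force P=13 kN at a=36/5 m (b=L-a=24/5):
  θ_1 = -Px(2a-x)/(2EI)  [x≤a] = -13·4·(2·(36/5)-4)/(2·10000) = -169/6250 rad
Load 2 — applied couple M₀=19 kN·m at a=6 m (b=L-a=6):
  θ_2 = M₀x/EI  [x≤a] = 19·4/10000 = 19/2500 rad
Superposition: θ = Σ θ_i = -243/12500 rad ≈ -0.019440 rad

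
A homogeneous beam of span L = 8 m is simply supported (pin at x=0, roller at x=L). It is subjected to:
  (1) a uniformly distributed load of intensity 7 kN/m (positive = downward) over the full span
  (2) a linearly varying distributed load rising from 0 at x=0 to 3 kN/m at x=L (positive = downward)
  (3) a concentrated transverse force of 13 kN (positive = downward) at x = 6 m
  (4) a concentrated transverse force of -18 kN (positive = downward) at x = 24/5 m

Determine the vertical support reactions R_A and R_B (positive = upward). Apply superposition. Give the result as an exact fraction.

R_A = 561/20 kN, R_B = 699/20 kN

Load 1 — uniform load w=7 kN/m over full span:
  R_A = wL/2 = 7·8/2 = 28 kN
  R_B = wL/2 = 7·8/2 = 28 kN
Load 2 — triangular load w₀=3 kN/m (0→w₀ over full span):
  R_A = w₀L/6 = 3·8/6 = 4 kN
  R_B = w₀L/3 = 3·8/3 = 8 kN
Load 3 — point force P=13 kN at a=6 m (b=L-a=2):
  R_A = Pb/L = 13·2/8 = 13/4 kN
  R_B = Pa/L = 13·6/8 = 39/4 kN
Load 4 — point force P=-18 kN at a=24/5 m (b=L-a=16/5):
  R_A = Pb/L = (-18)·(16/5)/8 = -36/5 kN
  R_B = Pa/L = (-18)·(24/5)/8 = -54/5 kN
Superposition: R_A = 561/20 kN, R_B = 699/20 kN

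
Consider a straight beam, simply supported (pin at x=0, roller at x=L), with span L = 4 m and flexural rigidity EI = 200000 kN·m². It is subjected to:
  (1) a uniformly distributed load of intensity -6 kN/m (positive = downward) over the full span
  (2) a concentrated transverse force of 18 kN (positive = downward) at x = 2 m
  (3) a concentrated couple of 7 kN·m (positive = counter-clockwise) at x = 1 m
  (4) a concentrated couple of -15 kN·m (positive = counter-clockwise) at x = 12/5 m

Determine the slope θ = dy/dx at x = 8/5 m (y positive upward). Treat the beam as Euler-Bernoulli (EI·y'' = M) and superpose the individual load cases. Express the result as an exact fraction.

Load 1 — uniform load w=-6 kN/m over full span:
  θ_1 = -w(L³-6Lx²+4x³)/(24EI) = -(-6)·(4³-6·4·(8/5)²+4·(8/5)³)/(24·200000) = 37/1562500 rad
Load 2 — point force P=18 kN at a=2 m (b=L-a=2):
  θ_2 = -Pb(L²-b²-3x²)/(6LEI)  [x≤a] = -18·2·(4²-2²-3·(8/5)²)/(6·4·200000) = -81/2500000 rad
Load 3 — applied couple M₀=7 kN·m at a=1 m (b=L-a=3):
  θ_3 = (M₀x²/(2L)-M₀(x-a)+C₁)/EI  [x>a] with C₁=M₀(3b²-L²)/(6L)=77/24 = (7·(8/5)²/(2·4)-7·((8/5)-1)+(77/24))/200000 = 749/120000000 rad
Load 4 — applied couple M₀=-15 kN·m at a=12/5 m (b=L-a=8/5):
  θ_4 = (M₀x²/(2L)+C₁)/EI  [x≤a] with C₁=M₀(3b²-L²)/(6L)=26/5 = ((-15)·(8/5)²/(2·4)+(26/5))/200000 = 1/500000 rad
Superposition: θ = Σ θ_i = -287/600000000 rad ≈ -0.000000 rad

θ(8/5) = -287/600000000 rad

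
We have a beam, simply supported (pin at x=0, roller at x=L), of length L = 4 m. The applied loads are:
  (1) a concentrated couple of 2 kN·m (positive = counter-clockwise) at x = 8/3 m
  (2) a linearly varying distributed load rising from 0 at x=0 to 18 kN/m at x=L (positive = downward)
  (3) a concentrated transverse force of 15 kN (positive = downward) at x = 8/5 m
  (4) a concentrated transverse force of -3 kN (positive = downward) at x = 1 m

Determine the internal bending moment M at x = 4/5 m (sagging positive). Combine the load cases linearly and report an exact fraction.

Load 1 — applied couple M₀=2 kN·m at a=8/3 m (b=L-a=4/3):
  M_1 = M₀x/L  [x≤a] = 2·(4/5)/4 = 2/5 kN·m
Load 2 — triangular load w₀=18 kN/m (0→w₀ over full span):
  M_2 = w₀Lx/6 - w₀x³/(6L) = 18·4·(4/5)/6 - 18·(4/5)³/(6·4) = 1152/125 kN·m
Load 3 — point force P=15 kN at a=8/5 m (b=L-a=12/5):
  M_3 = Pbx/L  [x≤a] = 15·(12/5)·(4/5)/4 = 36/5 kN·m
Load 4 — point force P=-3 kN at a=1 m (b=L-a=3):
  M_4 = Pbx/L  [x≤a] = (-3)·3·(4/5)/4 = -9/5 kN·m
Superposition: M = Σ M_i = 1877/125 kN·m ≈ 15.016000 kN·m

M(4/5) = 1877/125 kN·m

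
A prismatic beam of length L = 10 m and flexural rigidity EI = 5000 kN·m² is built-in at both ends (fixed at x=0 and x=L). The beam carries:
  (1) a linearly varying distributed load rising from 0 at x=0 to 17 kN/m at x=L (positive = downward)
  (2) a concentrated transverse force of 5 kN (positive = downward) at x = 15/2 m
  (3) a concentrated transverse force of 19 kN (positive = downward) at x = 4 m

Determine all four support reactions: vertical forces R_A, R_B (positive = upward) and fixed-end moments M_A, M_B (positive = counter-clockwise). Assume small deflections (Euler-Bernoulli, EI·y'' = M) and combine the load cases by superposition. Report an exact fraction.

Load 1 — triangular load w₀=17 kN/m (0→w₀ over full span):
  R_A = 3w₀L/20 = 3·17·10/20 = 51/2 kN
  M_A = w₀L²/30 = 17·10²/30 = 170/3 kN·m
  R_B = 7w₀L/20 = 7·17·10/20 = 119/2 kN
  M_B = -w₀L²/20 = -17·10²/20 = -85 kN·m
Load 2 — point force P=5 kN at a=15/2 m (b=L-a=5/2):
  R_A = Pb²(3a+b)/L³ = 5·(5/2)²·(3·(15/2)+(5/2))/10³ = 25/32 kN
  M_A = Pab²/L² = 5·(15/2)·(5/2)²/10² = 75/32 kN·m
  R_B = Pa²(a+3b)/L³ = 5·(15/2)²·((15/2)+3·(5/2))/10³ = 135/32 kN
  M_B = -Pa²b/L² = -5·(15/2)²·(5/2)/10² = -225/32 kN·m
Load 3 — point force P=19 kN at a=4 m (b=L-a=6):
  R_A = Pb²(3a+b)/L³ = 19·6²·(3·4+6)/10³ = 1539/125 kN
  M_A = Pab²/L² = 19·4·6²/10² = 684/25 kN·m
  R_B = Pa²(a+3b)/L³ = 19·4²·(4+3·6)/10³ = 836/125 kN
  M_B = -Pa²b/L² = -19·4²·6/10² = -456/25 kN·m
Superposition: R_A = 154373/4000 kN, M_A = 207289/2400 kN·m, R_B = 281627/4000 kN, M_B = -88217/800 kN·m

R_A = 154373/4000 kN, M_A = 207289/2400 kN·m, R_B = 281627/4000 kN, M_B = -88217/800 kN·m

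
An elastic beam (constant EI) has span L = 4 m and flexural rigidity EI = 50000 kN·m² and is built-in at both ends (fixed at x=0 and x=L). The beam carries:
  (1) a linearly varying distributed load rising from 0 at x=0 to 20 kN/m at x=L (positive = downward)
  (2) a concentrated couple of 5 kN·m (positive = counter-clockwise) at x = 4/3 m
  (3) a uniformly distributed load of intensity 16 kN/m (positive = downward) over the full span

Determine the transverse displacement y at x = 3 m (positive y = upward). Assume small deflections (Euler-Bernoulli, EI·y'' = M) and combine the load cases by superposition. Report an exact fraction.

Load 1 — triangular load w₀=20 kN/m (0→w₀ over full span):
  y_1 = -w₀x²(L-x)²(x+2L)/(120LEI) = -20·3²·(4-3)²·(3+2·4)/(120·4·50000) = -33/400000 m
Load 2 — applied couple M₀=5 kN·m at a=4/3 m (b=L-a=8/3):
  y_2 = (R_Ax³/6 - M_Ax²/2 - M₀(x-a)²/2)/EI  [x>a] with R_A=5/3, M_A=0 = ((5/3)·3³/6 - 0·3²/2 - 5·(3-(4/3))²/2)/50000 = 1/90000 m
Load 3 — uniform load w=16 kN/m over full span:
  y_3 = -wx²(L-x)²/(24EI) = -16·3²·(4-3)²/(24·50000) = -3/25000 m
Superposition: y = Σ y_i = -689/3600000 m ≈ -0.000191 m

y(3) = -689/3600000 m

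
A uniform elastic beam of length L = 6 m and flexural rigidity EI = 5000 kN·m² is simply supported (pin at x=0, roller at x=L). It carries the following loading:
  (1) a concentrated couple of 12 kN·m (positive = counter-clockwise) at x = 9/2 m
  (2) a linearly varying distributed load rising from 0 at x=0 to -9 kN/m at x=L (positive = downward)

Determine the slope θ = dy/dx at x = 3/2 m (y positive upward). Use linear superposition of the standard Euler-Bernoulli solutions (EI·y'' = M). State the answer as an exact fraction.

θ(3/2) = 26229/6400000 rad

Load 1 — applied couple M₀=12 kN·m at a=9/2 m (b=L-a=3/2):
  θ_1 = (M₀x²/(2L)+C₁)/EI  [x≤a] with C₁=M₀(3b²-L²)/(6L)=-39/4 = (12·(3/2)²/(2·6)+(-39/4))/5000 = -3/2000 rad
Load 2 — triangular load w₀=-9 kN/m (0→w₀ over full span):
  θ_2 = -w₀(7L⁴-30L²x²+15x⁴)/(360LEI) = -(-9)·(7·6⁴-30·6²·(3/2)²+15·(3/2)⁴)/(360·6·5000) = 35829/6400000 rad
Superposition: θ = Σ θ_i = 26229/6400000 rad ≈ 0.004098 rad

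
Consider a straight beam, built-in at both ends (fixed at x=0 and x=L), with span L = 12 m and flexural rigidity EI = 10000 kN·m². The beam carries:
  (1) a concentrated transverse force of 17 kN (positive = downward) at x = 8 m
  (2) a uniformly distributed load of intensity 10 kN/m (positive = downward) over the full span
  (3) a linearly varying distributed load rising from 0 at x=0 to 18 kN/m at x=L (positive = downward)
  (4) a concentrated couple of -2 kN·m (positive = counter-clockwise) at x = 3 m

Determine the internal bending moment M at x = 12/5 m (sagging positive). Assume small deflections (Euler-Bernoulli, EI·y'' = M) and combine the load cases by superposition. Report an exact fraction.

Load 1 — point force P=17 kN at a=8 m (b=L-a=4):
  M_1 = Pb²(3a+b)x/L³ - Pab²/L²  [x≤a] = 17·4²·(3·8+4)·(12/5)/12³ - 17·8·4²/12² = -68/15 kN·m
Load 2 — uniform load w=10 kN/m over full span:
  M_2 = wLx/2 - wL²/12 - wx²/2 = 10·12·(12/5)/2 - 10·12²/12 - 10·(12/5)²/2 = -24/5 kN·m
Load 3 — triangular load w₀=18 kN/m (0→w₀ over full span):
  M_3 = 3w₀Lx/20 - w₀L²/30 - w₀x³/(6L) = 3·18·12·(12/5)/20 - 18·12²/30 - 18·(12/5)³/(6·12) = -1512/125 kN·m
Load 4 — applied couple M₀=-2 kN·m at a=3 m (b=L-a=9):
  M_4 = R_Ax - M_A  [x≤a] with R_A=-3/16, M_A=3/8 = (-3/16)·(12/5) - (3/8) = -33/40 kN·m
Superposition: M = Σ M_i = -66763/3000 kN·m ≈ -22.254333 kN·m

M(12/5) = -66763/3000 kN·m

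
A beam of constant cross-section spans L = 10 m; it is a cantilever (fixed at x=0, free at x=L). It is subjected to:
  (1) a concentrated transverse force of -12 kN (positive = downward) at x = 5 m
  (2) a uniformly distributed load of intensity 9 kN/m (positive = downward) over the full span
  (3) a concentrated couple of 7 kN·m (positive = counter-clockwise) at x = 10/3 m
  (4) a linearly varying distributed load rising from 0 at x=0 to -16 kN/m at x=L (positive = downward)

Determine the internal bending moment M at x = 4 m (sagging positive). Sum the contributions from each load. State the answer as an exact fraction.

M(4) = 402/5 kN·m

Load 1 — point force P=-12 kN at a=5 m (b=L-a=5):
  M_1 = -P(a-x)  [x≤a] = -(-12)·(5-4) = 12 kN·m
Load 2 — uniform load w=9 kN/m over full span:
  M_2 = -w(L-x)²/2 = -9·(10-4)²/2 = -162 kN·m
Load 3 — applied couple M₀=7 kN·m at a=10/3 m (b=L-a=20/3):
  M_3 = 0  [x>a] = 0 kN·m
Load 4 — triangular load w₀=-16 kN/m (0→w₀ over full span):
  M_4 = w₀Lx/2 - w₀L²/3 - w₀x³/(6L) = (-16)·10·4/2 - (-16)·10²/3 - (-16)·4³/(6·10) = 1152/5 kN·m
Superposition: M = Σ M_i = 402/5 kN·m ≈ 80.400000 kN·m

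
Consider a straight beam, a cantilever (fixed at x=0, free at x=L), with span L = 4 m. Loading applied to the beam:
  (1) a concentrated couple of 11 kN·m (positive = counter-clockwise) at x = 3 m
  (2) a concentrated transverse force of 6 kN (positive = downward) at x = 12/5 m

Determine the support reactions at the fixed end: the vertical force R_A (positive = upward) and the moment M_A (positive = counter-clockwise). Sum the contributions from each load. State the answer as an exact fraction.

Load 1 — applied couple M₀=11 kN·m at a=3 m (b=L-a=1):
  R_A = 0 kN
  M_A = -M₀ = -11 kN·m
Load 2 — point force P=6 kN at a=12/5 m (b=L-a=8/5):
  R_A = P = 6 kN
  M_A = Pa = 6·(12/5) = 72/5 kN·m
Superposition: R_A = 6 kN, M_A = 17/5 kN·m

R_A = 6 kN, M_A = 17/5 kN·m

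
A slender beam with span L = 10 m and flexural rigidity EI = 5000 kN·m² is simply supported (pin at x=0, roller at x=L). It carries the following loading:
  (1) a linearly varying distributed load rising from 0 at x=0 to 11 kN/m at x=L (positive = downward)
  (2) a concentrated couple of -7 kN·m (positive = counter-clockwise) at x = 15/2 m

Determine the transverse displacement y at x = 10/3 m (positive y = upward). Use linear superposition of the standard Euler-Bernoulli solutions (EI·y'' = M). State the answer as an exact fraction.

Load 1 — triangular load w₀=11 kN/m (0→w₀ over full span):
  y_1 = -w₀x(7L⁴-10L²x²+3x⁴)/(360LEI) = -11·(10/3)·(7·10⁴-10·10²·(10/3)²+3·(10/3)⁴)/(360·10·5000) = -88/729 m
Load 2 — applied couple M₀=-7 kN·m at a=15/2 m (b=L-a=5/2):
  y_2 = (M₀x³/(6L)+C₁x)/EI  [x≤a] with C₁=M₀(3b²-L²)/(6L)=455/48 = ((-7)·(10/3)³/(6·10)+(455/48)·(10/3))/5000 = 707/129600 m
Superposition: y = Σ y_i = -134437/1166400 m ≈ -0.115258 m

y(10/3) = -134437/1166400 m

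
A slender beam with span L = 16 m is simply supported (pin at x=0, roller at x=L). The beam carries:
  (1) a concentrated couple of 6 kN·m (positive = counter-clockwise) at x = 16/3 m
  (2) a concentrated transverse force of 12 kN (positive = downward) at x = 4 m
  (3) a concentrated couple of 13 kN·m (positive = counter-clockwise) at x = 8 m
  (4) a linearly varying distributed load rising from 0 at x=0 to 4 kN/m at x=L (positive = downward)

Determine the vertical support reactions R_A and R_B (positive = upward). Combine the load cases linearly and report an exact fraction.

Load 1 — applied couple M₀=6 kN·m at a=16/3 m (b=L-a=32/3):
  R_A = M₀/L = 6/16 = 3/8 kN
  R_B = -M₀/L = -6/16 = -3/8 kN
Load 2 — point force P=12 kN at a=4 m (b=L-a=12):
  R_A = Pb/L = 12·12/16 = 9 kN
  R_B = Pa/L = 12·4/16 = 3 kN
Load 3 — applied couple M₀=13 kN·m at a=8 m (b=L-a=8):
  R_A = M₀/L = 13/16 kN
  R_B = -M₀/L = -13/16 kN
Load 4 — triangular load w₀=4 kN/m (0→w₀ over full span):
  R_A = w₀L/6 = 4·16/6 = 32/3 kN
  R_B = w₀L/3 = 4·16/3 = 64/3 kN
Superposition: R_A = 1001/48 kN, R_B = 1111/48 kN

R_A = 1001/48 kN, R_B = 1111/48 kN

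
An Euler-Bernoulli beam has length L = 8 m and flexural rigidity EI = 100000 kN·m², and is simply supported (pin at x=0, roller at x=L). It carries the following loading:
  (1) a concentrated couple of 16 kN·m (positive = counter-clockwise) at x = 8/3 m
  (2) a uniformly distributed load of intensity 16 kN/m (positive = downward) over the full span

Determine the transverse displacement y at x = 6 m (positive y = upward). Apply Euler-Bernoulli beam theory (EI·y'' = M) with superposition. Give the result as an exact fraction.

y(6) = -131/22500 m

Load 1 — applied couple M₀=16 kN·m at a=8/3 m (b=L-a=16/3):
  y_1 = (M₀x³/(6L)-M₀(x-a)²/2+C₁x)/EI  [x>a] with C₁=M₀(3b²-L²)/(6L)=64/9 = (16·6³/(6·8)-16·(6-(8/3))²/2+(64/9)·6)/100000 = 29/112500 m
Load 2 — uniform load w=16 kN/m over full span:
  y_2 = -wx(L³-2Lx²+x³)/(24EI) = -16·6·(8³-2·8·6²+6³)/(24·100000) = -19/3125 m
Superposition: y = Σ y_i = -131/22500 m ≈ -0.005822 m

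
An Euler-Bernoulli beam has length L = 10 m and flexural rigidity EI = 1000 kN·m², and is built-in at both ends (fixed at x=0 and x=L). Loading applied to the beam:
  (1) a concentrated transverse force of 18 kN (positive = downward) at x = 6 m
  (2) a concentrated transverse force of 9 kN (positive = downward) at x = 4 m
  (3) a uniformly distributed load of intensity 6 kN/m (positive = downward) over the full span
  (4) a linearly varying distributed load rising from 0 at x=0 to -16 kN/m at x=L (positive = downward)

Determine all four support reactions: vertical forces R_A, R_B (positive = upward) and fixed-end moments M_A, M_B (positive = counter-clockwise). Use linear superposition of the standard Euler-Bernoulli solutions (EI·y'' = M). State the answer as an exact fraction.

Load 1 — point force P=18 kN at a=6 m (b=L-a=4):
  R_A = Pb²(3a+b)/L³ = 18·4²·(3·6+4)/10³ = 792/125 kN
  M_A = Pab²/L² = 18·6·4²/10² = 432/25 kN·m
  R_B = Pa²(a+3b)/L³ = 18·6²·(6+3·4)/10³ = 1458/125 kN
  M_B = -Pa²b/L² = -18·6²·4/10² = -648/25 kN·m
Load 2 — point force P=9 kN at a=4 m (b=L-a=6):
  R_A = Pb²(3a+b)/L³ = 9·6²·(3·4+6)/10³ = 729/125 kN
  M_A = Pab²/L² = 9·4·6²/10² = 324/25 kN·m
  R_B = Pa²(a+3b)/L³ = 9·4²·(4+3·6)/10³ = 396/125 kN
  M_B = -Pa²b/L² = -9·4²·6/10² = -216/25 kN·m
Load 3 — uniform load w=6 kN/m over full span:
  R_A = wL/2 = 6·10/2 = 30 kN
  M_A = wL²/12 = 6·10²/12 = 50 kN·m
  R_B = wL/2 = 6·10/2 = 30 kN
  M_B = -wL²/12 = -6·10²/12 = -50 kN·m
Load 4 — triangular load w₀=-16 kN/m (0→w₀ over full span):
  R_A = 3w₀L/20 = 3·(-16)·10/20 = -24 kN
  M_A = w₀L²/30 = (-16)·10²/30 = -160/3 kN·m
  R_B = 7w₀L/20 = 7·(-16)·10/20 = -56 kN
  M_B = -w₀L²/20 = -(-16)·10²/20 = 80 kN·m
Superposition: R_A = 2271/125 kN, M_A = 2018/75 kN·m, R_B = -1396/125 kN, M_B = -114/25 kN·m

R_A = 2271/125 kN, M_A = 2018/75 kN·m, R_B = -1396/125 kN, M_B = -114/25 kN·m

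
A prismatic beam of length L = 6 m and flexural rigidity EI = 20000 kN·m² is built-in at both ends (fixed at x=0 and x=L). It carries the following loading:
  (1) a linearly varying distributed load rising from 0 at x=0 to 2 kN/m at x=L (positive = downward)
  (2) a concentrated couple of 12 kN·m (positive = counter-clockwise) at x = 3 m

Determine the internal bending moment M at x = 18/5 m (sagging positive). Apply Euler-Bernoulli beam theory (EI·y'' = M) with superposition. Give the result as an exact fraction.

M(18/5) = -339/125 kN·m

Load 1 — triangular load w₀=2 kN/m (0→w₀ over full span):
  M_1 = 3w₀Lx/20 - w₀L²/30 - w₀x³/(6L) = 3·2·6·(18/5)/20 - 2·6²/30 - 2·(18/5)³/(6·6) = 186/125 kN·m
Load 2 — applied couple M₀=12 kN·m at a=3 m (b=L-a=3):
  M_2 = R_Ax - M_A - M₀  [x>a] with R_A=3, M_A=3 = 3·(18/5) - 3 - 12 = -21/5 kN·m
Superposition: M = Σ M_i = -339/125 kN·m ≈ -2.712000 kN·m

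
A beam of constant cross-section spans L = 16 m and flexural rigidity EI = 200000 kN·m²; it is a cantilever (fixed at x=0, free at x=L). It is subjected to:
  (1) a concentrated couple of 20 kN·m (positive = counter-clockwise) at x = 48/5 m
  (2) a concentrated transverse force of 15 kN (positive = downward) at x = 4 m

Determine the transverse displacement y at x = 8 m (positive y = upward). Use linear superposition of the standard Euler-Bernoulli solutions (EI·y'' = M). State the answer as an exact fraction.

Load 1 — applied couple M₀=20 kN·m at a=48/5 m (b=L-a=32/5):
  y_1 = M₀x²/(2EI)  [x≤a] = 20·8²/(2·200000) = 2/625 m
Load 2 — point force P=15 kN at a=4 m (b=L-a=12):
  y_2 = -Pa²(3x-a)/(6EI)  [x>a] = -15·4²·(3·8-4)/(6·200000) = -1/250 m
Superposition: y = Σ y_i = -1/1250 m ≈ -0.000800 m

y(8) = -1/1250 m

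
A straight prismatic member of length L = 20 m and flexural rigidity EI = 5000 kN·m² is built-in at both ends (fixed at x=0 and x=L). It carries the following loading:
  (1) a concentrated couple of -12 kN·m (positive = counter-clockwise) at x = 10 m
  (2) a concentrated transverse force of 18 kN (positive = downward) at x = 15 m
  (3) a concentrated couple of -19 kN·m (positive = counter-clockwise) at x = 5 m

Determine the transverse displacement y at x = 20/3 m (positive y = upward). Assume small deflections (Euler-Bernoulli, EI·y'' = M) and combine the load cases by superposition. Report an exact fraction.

Load 1 — applied couple M₀=-12 kN·m at a=10 m (b=L-a=10):
  y_1 = (R_Ax³/6 - M_Ax²/2)/EI  [x≤a] with R_A=-9/10, M_A=-3 = ((-9/10)·(20/3)³/6 - (-3)·(20/3)²/2)/5000 = 1/225 m
Load 2 — point force P=18 kN at a=15 m (b=L-a=5):
  y_2 = -Pb²x²(3aL-(3a+b)x)/(6L³EI)  [x≤a] = -18·5²·(20/3)²·(3·15·20-(3·15+5)·(20/3))/(6·20³·5000) = -17/360 m
Load 3 — applied couple M₀=-19 kN·m at a=5 m (b=L-a=15):
  y_3 = (R_Ax³/6 - M_Ax²/2 - M₀(x-a)²/2)/EI  [x>a] with R_A=-171/160, M_A=57/16 = ((-171/160)·(20/3)³/6 - (57/16)·(20/3)²/2 - (-19)·((20/3)-5)²/2)/5000 = -19/900 m
Superposition: y = Σ y_i = -23/360 m ≈ -0.063889 m

y(20/3) = -23/360 m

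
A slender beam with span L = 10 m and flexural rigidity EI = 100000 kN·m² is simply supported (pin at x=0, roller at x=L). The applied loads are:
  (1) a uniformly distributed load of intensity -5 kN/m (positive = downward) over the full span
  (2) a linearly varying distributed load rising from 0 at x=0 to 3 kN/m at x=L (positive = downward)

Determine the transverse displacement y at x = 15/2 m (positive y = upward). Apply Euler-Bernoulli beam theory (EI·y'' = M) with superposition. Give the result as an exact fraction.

Load 1 — uniform load w=-5 kN/m over full span:
  y_1 = -wx(L³-2Lx²+x³)/(24EI) = -(-5)·(15/2)·(10³-2·10·(15/2)²+(15/2)³)/(24·100000) = 19/4096 m
Load 2 — triangular load w₀=3 kN/m (0→w₀ over full span):
  y_2 = -w₀x(7L⁴-10L²x²+3x⁴)/(360LEI) = -3·(15/2)·(7·10⁴-10·10²·(15/2)²+3·(15/2)⁴)/(360·10·100000) = -119/81920 m
Superposition: y = Σ y_i = 261/81920 m ≈ 0.003186 m

y(15/2) = 261/81920 m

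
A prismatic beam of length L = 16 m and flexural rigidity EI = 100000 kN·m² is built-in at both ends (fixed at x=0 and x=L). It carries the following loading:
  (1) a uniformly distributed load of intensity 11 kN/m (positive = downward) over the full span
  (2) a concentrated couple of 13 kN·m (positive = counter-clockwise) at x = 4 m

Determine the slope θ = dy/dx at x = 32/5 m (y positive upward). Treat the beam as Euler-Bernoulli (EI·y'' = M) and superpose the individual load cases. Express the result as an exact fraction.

Load 1 — uniform load w=11 kN/m over full span:
  θ_1 = -wx(L-x)(L-2x)/(12EI) = -11·(32/5)·(16-(32/5))·(16-2·(32/5))/(12·100000) = -704/390625 rad
Load 2 — applied couple M₀=13 kN·m at a=4 m (b=L-a=12):
  θ_2 = (R_Ax²/2 - M_Ax - M₀(x-a))/EI  [x>a] with R_A=117/128, M_A=-39/16 = ((117/128)·(32/5)²/2 - (-39/16)·(32/5) - 13·((32/5)-4))/100000 = 39/1250000 rad
Superposition: θ = Σ θ_i = -11069/6250000 rad ≈ -0.001771 rad

θ(32/5) = -11069/6250000 rad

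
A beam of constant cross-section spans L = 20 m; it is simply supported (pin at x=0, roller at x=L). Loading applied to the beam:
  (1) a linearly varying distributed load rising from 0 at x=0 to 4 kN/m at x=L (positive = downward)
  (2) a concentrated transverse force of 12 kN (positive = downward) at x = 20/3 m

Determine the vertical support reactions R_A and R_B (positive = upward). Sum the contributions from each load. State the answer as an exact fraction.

R_A = 64/3 kN, R_B = 92/3 kN

Load 1 — triangular load w₀=4 kN/m (0→w₀ over full span):
  R_A = w₀L/6 = 4·20/6 = 40/3 kN
  R_B = w₀L/3 = 4·20/3 = 80/3 kN
Load 2 — point force P=12 kN at a=20/3 m (b=L-a=40/3):
  R_A = Pb/L = 12·(40/3)/20 = 8 kN
  R_B = Pa/L = 12·(20/3)/20 = 4 kN
Superposition: R_A = 64/3 kN, R_B = 92/3 kN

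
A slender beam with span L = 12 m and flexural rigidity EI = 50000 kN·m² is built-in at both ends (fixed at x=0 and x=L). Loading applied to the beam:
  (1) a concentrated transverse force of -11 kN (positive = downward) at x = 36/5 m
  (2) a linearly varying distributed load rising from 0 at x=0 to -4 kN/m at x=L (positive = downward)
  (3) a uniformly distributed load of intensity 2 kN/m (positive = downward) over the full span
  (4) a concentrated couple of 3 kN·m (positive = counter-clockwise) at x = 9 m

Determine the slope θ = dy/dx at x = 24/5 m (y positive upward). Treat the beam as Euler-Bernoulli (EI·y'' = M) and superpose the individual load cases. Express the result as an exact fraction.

Load 1 — point force P=-11 kN at a=36/5 m (b=L-a=24/5):
  θ_1 = -Pb²x(2aL-(3a+b)x)/(2L³EI)  [x≤a] = -(-11)·(24/5)²·(24/5)·(2·(36/5)·12-(3·(36/5)+(24/5))·(24/5))/(2·12³·50000) = 3168/9765625 rad
Load 2 — triangular load w₀=-4 kN/m (0→w₀ over full span):
  θ_2 = -w₀(2x(L-x)(L-2x)(x+2L)+x²(L-x)²)/(120LEI) = -(-4)·(2·(24/5)·(12-(24/5))·(12-2·(24/5))·((24/5)+2·12)+(24/5)²·(12-(24/5))²)/(120·12·50000) = 648/1953125 rad
Load 3 — uniform load w=2 kN/m over full span:
  θ_3 = -wx(L-x)(L-2x)/(12EI) = -2·(24/5)·(12-(24/5))·(12-2·(24/5))/(12·50000) = -108/390625 rad
Load 4 — applied couple M₀=3 kN·m at a=9 m (b=L-a=3):
  θ_4 = (R_Ax²/2 - M_Ax)/EI  [x≤a] with R_A=9/32, M_A=15/16 = ((9/32)·(24/5)²/2 - (15/16)·(24/5))/50000 = -63/2500000 rad
Superposition: θ = Σ θ_i = 110781/312500000 rad ≈ 0.000354 rad

θ(24/5) = 110781/312500000 rad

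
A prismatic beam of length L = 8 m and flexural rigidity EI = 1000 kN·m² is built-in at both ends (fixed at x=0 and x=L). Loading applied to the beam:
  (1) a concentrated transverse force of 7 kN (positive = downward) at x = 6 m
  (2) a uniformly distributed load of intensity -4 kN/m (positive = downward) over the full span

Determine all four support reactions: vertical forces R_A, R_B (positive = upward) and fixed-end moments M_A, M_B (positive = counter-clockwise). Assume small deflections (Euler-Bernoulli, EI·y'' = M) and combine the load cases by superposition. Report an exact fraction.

Load 1 — point force P=7 kN at a=6 m (b=L-a=2):
  R_A = Pb²(3a+b)/L³ = 7·2²·(3·6+2)/8³ = 35/32 kN
  M_A = Pab²/L² = 7·6·2²/8² = 21/8 kN·m
  R_B = Pa²(a+3b)/L³ = 7·6²·(6+3·2)/8³ = 189/32 kN
  M_B = -Pa²b/L² = -7·6²·2/8² = -63/8 kN·m
Load 2 — uniform load w=-4 kN/m over full span:
  R_A = wL/2 = (-4)·8/2 = -16 kN
  M_A = wL²/12 = (-4)·8²/12 = -64/3 kN·m
  R_B = wL/2 = (-4)·8/2 = -16 kN
  M_B = -wL²/12 = -(-4)·8²/12 = 64/3 kN·m
Superposition: R_A = -477/32 kN, M_A = -449/24 kN·m, R_B = -323/32 kN, M_B = 323/24 kN·m

R_A = -477/32 kN, M_A = -449/24 kN·m, R_B = -323/32 kN, M_B = 323/24 kN·m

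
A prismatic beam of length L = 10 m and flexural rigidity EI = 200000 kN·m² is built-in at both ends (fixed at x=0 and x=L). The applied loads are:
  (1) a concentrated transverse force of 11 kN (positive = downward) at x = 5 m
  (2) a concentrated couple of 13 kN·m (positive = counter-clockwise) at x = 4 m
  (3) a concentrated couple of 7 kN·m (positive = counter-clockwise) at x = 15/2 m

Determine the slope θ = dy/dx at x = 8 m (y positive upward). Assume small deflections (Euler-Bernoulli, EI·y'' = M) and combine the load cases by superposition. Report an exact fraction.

Load 1 — point force P=11 kN at a=5 m (b=L-a=5):
  θ_1 = Pa²(L-x)(2bL-(3b+a)(L-x))/(2L³EI)  [x>a] = 11·5²·(10-8)·(2·5·10-(3·5+5)·(10-8))/(2·10³·200000) = 33/400000 rad
Load 2 — applied couple M₀=13 kN·m at a=4 m (b=L-a=6):
  θ_2 = (R_Ax²/2 - M_Ax - M₀(x-a))/EI  [x>a] with R_A=234/125, M_A=39/25 = ((234/125)·8²/2 - (39/25)·8 - 13·(8-4))/200000 = -143/6250000 rad
Load 3 — applied couple M₀=7 kN·m at a=15/2 m (b=L-a=5/2):
  θ_3 = (R_Ax²/2 - M_Ax - M₀(x-a))/EI  [x>a] with R_A=63/80, M_A=35/16 = ((63/80)·8²/2 - (35/16)·8 - 7·(8-(15/2)))/200000 = 21/1000000 rad
Superposition: θ = Σ θ_i = 4031/50000000 rad ≈ 0.000081 rad

θ(8) = 4031/50000000 rad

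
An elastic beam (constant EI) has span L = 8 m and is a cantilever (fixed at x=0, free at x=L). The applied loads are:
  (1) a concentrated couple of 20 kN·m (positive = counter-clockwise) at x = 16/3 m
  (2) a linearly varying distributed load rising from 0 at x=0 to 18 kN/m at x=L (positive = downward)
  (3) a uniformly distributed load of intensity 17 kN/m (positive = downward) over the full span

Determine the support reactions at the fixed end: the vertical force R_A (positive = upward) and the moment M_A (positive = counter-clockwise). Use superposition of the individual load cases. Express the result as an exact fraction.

R_A = 208 kN, M_A = 908 kN·m

Load 1 — applied couple M₀=20 kN·m at a=16/3 m (b=L-a=8/3):
  R_A = 0 kN
  M_A = -M₀ = -20 kN·m
Load 2 — triangular load w₀=18 kN/m (0→w₀ over full span):
  R_A = w₀L/2 = 18·8/2 = 72 kN
  M_A = w₀L²/3 = 18·8²/3 = 384 kN·m
Load 3 — uniform load w=17 kN/m over full span:
  R_A = wL = 17·8 = 136 kN
  M_A = wL²/2 = 17·8²/2 = 544 kN·m
Superposition: R_A = 208 kN, M_A = 908 kN·m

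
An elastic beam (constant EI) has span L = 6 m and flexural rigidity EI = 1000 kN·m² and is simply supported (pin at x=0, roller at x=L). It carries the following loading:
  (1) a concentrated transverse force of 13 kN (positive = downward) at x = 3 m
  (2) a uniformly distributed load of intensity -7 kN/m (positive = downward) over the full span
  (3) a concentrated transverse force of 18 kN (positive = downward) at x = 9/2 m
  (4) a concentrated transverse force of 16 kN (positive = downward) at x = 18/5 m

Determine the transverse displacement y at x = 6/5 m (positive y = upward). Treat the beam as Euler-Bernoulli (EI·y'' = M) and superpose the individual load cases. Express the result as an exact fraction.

Load 1 — point force P=13 kN at a=3 m (b=L-a=3):
  y_1 = -Pbx(L²-b²-x²)/(6LEI)  [x≤a] = -13·3·(6/5)·(6²-3²-(6/5)²)/(6·6·1000) = -8307/250000 m
Load 2 — uniform load w=-7 kN/m over full span:
  y_2 = -wx(L³-2Lx²+x³)/(24EI) = -(-7)·(6/5)·(6³-2·6·(6/5)²+(6/5)³)/(24·1000) = 5481/78125 m
Load 3 — point force P=18 kN at a=9/2 m (b=L-a=3/2):
  y_3 = -Pbx(L²-b²-x²)/(6LEI)  [x≤a] = -18·(3/2)·(6/5)·(6²-(3/2)²-(6/5)²)/(6·6·1000) = -29079/1000000 m
Load 4 — point force P=16 kN at a=18/5 m (b=L-a=12/5):
  y_4 = -Pbx(L²-b²-x²)/(6LEI)  [x≤a] = -16·(12/5)·(6/5)·(6²-(12/5)²-(6/5)²)/(6·6·1000) = -576/15625 m
Superposition: y = Σ y_i = -145071/5000000 m ≈ -0.029014 m

y(6/5) = -145071/5000000 m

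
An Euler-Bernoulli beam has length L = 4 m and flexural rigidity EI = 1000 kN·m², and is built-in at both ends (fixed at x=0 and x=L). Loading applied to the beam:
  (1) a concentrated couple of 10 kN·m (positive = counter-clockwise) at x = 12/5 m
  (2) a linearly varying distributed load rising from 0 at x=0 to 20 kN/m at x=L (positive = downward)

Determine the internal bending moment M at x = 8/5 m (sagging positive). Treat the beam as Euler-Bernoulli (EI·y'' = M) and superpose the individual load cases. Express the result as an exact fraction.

Load 1 — applied couple M₀=10 kN·m at a=12/5 m (b=L-a=8/5):
  M_1 = R_Ax - M_A  [x≤a] with R_A=18/5, M_A=16/5 = (18/5)·(8/5) - (16/5) = 64/25 kN·m
Load 2 — triangular load w₀=20 kN/m (0→w₀ over full span):
  M_2 = 3w₀Lx/20 - w₀L²/30 - w₀x³/(6L) = 3·20·4·(8/5)/20 - 20·4²/30 - 20·(8/5)³/(6·4) = 128/25 kN·m
Superposition: M = Σ M_i = 192/25 kN·m ≈ 7.680000 kN·m

M(8/5) = 192/25 kN·m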